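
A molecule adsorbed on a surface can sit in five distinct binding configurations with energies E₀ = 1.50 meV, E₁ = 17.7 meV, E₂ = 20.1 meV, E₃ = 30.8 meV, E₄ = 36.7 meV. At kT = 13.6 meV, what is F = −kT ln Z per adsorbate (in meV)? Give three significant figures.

-6.11 meV

Eᵢ/kT = 0.11029, 1.3015, 1.4779, 2.2647, 2.6985.
Z = Σ e^(−Eᵢ/kT) = e^(−0.11029) + e^(−1.3015) + e^(−1.4779) + e^(−2.2647) + e^(−2.6985) = 0.89557 + 0.27212 + 0.22812 + 0.10386 + 0.067306 = 1.5670.
F = −kT ln Z = −13.6 × ln(1.5670) = −13.6 × 0.44916 = -6.11 meV.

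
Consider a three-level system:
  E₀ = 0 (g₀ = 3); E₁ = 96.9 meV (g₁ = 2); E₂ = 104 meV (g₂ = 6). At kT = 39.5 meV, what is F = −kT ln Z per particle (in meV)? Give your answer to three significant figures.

-50.6 meV

Eᵢ/kT = 0, 2.4532, 2.6329.
Z = Σ gᵢe^(−Eᵢ/kT) = 3·e^(−0) + 2·e^(−2.4532) + 6·e^(−2.6329) = 3.0000 + 0.17204 + 0.43122 = 3.6033.
F = −kT ln Z = −39.5 × ln(3.6033) = −39.5 × 1.2819 = -50.6 meV.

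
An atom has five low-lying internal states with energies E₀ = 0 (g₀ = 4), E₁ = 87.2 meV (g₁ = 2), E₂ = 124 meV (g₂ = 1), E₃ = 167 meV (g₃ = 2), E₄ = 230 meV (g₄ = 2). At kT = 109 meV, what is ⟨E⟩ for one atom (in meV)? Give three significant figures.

41.7 meV

Eᵢ/kT = 0, 0.80000, 1.1376, 1.5321, 2.1101.
Z = Σ gᵢe^(−Eᵢ/kT) = 4·e^(−0) + 2·e^(−0.80000) + 1·e^(−1.1376) + 2·e^(−1.5321) + 2·e^(−2.1101) = 4.0000 + 0.89866 + 0.32059 + 0.43216 + 0.24245 = 5.8939.
⟨E⟩ = Σ Eᵢ gᵢe^(−Eᵢ/kT) / Z = (0·4.0000 + 87.2·0.89866 + 124·0.32059 + 167·0.43216 + 230·0.24245) / 5.8939 = 41.7 meV.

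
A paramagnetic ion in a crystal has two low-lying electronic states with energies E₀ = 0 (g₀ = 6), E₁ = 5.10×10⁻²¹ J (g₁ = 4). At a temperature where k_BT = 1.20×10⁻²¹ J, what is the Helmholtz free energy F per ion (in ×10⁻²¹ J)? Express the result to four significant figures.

-2.161 ×10⁻²¹ J

Eᵢ/kT = 0, 4.25000.
Z = Σ gᵢe^(−Eᵢ/kT) = 6·e^(−0) + 4·e^(−4.25000) = 6.00000 + 0.0570569 = 6.05706.
F = −kT ln Z = −1.20 × ln(6.05706) = −1.20 × 1.80122 = -2.161 ×10⁻²¹ J.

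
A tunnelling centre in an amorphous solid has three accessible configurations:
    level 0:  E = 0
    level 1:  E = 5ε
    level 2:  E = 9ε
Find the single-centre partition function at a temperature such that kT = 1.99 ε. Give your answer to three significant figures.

Z = 1.09

Eᵢ/kT = 0, 2.5126, 4.5226.
Z = Σ e^(−Eᵢ/kT) = e^(−0) + e^(−2.5126) + e^(−4.5226) = 1.0000 + 0.081057 + 0.010861 = 1.0919.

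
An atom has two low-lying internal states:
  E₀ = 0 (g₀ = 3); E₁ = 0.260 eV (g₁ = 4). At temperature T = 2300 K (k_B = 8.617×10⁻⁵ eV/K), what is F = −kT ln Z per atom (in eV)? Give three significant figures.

-0.279 eV

k_BT = 8.617×10⁻⁵ × 2300 K = 0.19819 eV.
Eᵢ/kT = 0, 1.3119.
Z = Σ gᵢe^(−Eᵢ/kT) = 3·e^(−0) + 4·e^(−1.3119) = 3.0000 + 1.0772 = 4.0772.
F = −kT ln Z = −0.19819 × ln(4.0772) = −0.19819 × 1.4054 = -0.279 eV.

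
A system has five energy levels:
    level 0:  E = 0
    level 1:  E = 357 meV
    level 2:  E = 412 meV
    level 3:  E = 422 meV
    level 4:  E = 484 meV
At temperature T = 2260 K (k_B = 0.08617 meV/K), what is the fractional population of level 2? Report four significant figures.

0.08155

k_BT = 0.08617 × 2260 K = 194.744 meV.
Eᵢ/kT = 0, 1.83318, 2.11560, 2.16695, 2.48531.
Z = Σ e^(−Eᵢ/kT) = e^(−0) + e^(−1.83318) + e^(−2.11560) + e^(−2.16695) + e^(−2.48531) = 1.00000 + 0.159904 + 0.120561 + 0.114526 + 0.0832997 = 1.47829.
P₂ = e^(−E₂/kT) / Z = 0.120561/1.47829 = 0.08155.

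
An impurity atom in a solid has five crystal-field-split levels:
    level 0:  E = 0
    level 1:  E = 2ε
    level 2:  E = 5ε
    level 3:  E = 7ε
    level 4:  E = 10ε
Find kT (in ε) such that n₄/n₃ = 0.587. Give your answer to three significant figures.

n₄/n₃ = exp[−(E₄−E₃)/kT] = 0.587.
⇒ (E₄−E₃)/kT = ln(1/0.587) = ln(1.7036) = 0.53274.
kT = 3ε / 0.53274 = 5.63 ε.

5.63 ε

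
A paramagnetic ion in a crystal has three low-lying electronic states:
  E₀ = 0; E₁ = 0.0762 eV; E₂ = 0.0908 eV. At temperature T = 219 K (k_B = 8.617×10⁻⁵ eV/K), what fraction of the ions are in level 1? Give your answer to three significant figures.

k_BT = 8.617×10⁻⁵ × 219 K = 0.018871 eV.
Eᵢ/kT = 0, 4.0379, 4.8116.
Z = Σ e^(−Eᵢ/kT) = e^(−0) + e^(−4.0379) + e^(−4.8116) = 1.0000 + 0.017634 + 0.0081348 = 1.0258.
P₁ = e^(−E₁/kT) / Z = 0.017634/1.0258 = 0.0172.

0.0172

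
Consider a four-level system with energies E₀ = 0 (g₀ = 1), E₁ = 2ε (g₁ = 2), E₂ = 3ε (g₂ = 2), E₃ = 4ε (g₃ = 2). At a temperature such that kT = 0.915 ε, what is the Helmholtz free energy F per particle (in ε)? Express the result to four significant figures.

Eᵢ/kT = 0, 2.18579, 3.27869, 4.37158.
Z = Σ gᵢe^(−Eᵢ/kT) = 1·e^(−0) + 2·e^(−2.18579) + 2·e^(−3.27869) + 2·e^(−4.37158) = 1.00000 + 0.224778 + 0.0753552 + 0.0252625 = 1.32540.
F = −kT ln Z = −0.915 × ln(1.32540) = −0.915 × 0.281714 = -0.2578 ε.

-0.2578 ε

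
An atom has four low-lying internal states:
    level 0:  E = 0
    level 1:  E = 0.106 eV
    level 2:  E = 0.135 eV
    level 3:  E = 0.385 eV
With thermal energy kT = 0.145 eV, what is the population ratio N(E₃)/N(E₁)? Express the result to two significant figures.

n₃/n₁ = exp[−(E₃−E₁)/kT] = exp(−(0.279 eV)/(0.145 eV)) = exp(-1.924) = 0.15.

0.15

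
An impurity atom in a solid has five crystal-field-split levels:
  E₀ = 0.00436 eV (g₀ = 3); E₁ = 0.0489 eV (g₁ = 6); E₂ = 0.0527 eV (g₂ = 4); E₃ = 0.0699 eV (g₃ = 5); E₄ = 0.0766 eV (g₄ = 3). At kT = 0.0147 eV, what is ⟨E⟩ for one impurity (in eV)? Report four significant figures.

0.01161 eV

Eᵢ/kT = 0.296599, 3.32653, 3.58503, 4.75510, 5.21088.
Z = Σ gᵢe^(−Eᵢ/kT) = 3·e^(−0.296599) + 6·e^(−3.32653) + 4·e^(−3.58503) + 5·e^(−4.75510) + 3·e^(−5.21088) = 2.23003 + 0.215505 + 0.110943 + 0.0430384 + 0.0163706 = 2.61589.
⟨E⟩ = Σ Eᵢ gᵢe^(−Eᵢ/kT) / Z = (0.00436·2.23003 + 0.0489·0.215505 + 0.0527·0.110943 + 0.0699·0.0430384 + 0.0766·0.0163706) / 2.61589 = 0.01161 eV.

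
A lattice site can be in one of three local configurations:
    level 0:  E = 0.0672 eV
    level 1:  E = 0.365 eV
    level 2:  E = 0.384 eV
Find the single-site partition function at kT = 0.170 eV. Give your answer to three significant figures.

Z = 0.895

Eᵢ/kT = 0.39529, 2.1471, 2.2588.
Z = Σ e^(−Eᵢ/kT) = e^(−0.39529) + e^(−2.1471) + e^(−2.2588) = 0.67348 + 0.11682 + 0.10448 = 0.89478.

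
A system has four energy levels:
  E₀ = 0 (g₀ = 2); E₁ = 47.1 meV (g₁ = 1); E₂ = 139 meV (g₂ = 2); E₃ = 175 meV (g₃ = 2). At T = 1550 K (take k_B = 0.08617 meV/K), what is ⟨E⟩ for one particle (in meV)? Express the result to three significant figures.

k_BT = 0.08617 × 1550 K = 133.56 meV.
Eᵢ/kT = 0, 0.35265, 1.0407, 1.3103.
Z = Σ gᵢe^(−Eᵢ/kT) = 2·e^(−0) + 1·e^(−0.35265) + 2·e^(−1.0407) + 2·e^(−1.3103) = 2.0000 + 0.70282 + 0.70641 + 0.53948 = 3.9487.
⟨E⟩ = Σ Eᵢ gᵢe^(−Eᵢ/kT) / Z = (0·2.0000 + 47.1·0.70282 + 139·0.70641 + 175·0.53948) / 3.9487 = 57.2 meV.

57.2 meV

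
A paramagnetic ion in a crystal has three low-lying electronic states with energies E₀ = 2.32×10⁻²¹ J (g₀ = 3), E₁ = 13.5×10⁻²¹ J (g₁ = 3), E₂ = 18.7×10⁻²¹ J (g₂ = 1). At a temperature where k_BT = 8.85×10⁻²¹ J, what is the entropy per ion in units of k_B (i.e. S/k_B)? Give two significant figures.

Eᵢ/kT = 0.2621, 1.525, 2.113.
Z = Σ gᵢe^(−Eᵢ/kT) = 3·e^(−0.2621) + 3·e^(−1.525) + 1·e^(−2.113) = 2.308 + 0.6529 + 0.1209 = 3.082.
⟨E⟩ = Σ EᵢPᵢ = 5.331 ×10⁻²¹ J.
S/k_B = ln Z + ⟨E⟩/kT = ln(3.082) + 5.331/8.85 = 1.126 + 0.6024 = 1.7.

1.7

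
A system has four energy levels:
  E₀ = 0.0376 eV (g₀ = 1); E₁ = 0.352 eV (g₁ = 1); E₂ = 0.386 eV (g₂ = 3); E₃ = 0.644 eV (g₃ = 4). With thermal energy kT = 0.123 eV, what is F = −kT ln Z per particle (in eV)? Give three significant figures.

0.00694 eV

Eᵢ/kT = 0.30569, 2.8618, 3.1382, 5.2358.
Z = Σ gᵢe^(−Eᵢ/kT) = 1·e^(−0.30569) + 1·e^(−2.8618) + 3·e^(−3.1382) + 4·e^(−5.2358) = 0.73661 + 0.057166 + 0.13008 + 0.021290 = 0.94515.
F = −kT ln Z = −0.123 × ln(0.94515) = −0.123 × -0.056412 = 0.00694 eV.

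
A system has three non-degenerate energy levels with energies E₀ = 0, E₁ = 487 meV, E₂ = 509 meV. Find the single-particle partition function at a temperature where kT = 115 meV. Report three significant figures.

Z = 1.03

Eᵢ/kT = 0, 4.2348, 4.4261.
Z = Σ e^(−Eᵢ/kT) = e^(−0) + e^(−4.2348) + e^(−4.4261) = 1.0000 + 0.014483 + 0.011961 = 1.0264.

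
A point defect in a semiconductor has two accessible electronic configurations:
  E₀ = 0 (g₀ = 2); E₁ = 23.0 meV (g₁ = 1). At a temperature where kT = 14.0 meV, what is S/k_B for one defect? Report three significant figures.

Eᵢ/kT = 0, 1.6429.
Z = Σ gᵢe^(−Eᵢ/kT) = 2·e^(−0) + 1·e^(−1.6429) = 2.0000 + 0.19342 = 2.1934.
⟨E⟩ = Σ EᵢPᵢ = 2.0282 meV.
S/k_B = ln Z + ⟨E⟩/kT = ln(2.1934) + 2.0282/14.0 = 0.78545 + 0.14487 = 0.930.

0.930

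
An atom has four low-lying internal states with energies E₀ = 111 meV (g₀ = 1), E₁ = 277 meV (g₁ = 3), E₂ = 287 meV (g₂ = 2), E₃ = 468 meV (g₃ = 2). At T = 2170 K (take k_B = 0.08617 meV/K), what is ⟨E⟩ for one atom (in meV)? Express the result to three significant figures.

k_BT = 0.08617 × 2170 K = 186.99 meV.
Eᵢ/kT = 0.59361, 1.4814, 1.5348, 2.5028.
Z = Σ gᵢe^(−Eᵢ/kT) = 1·e^(−0.59361) + 3·e^(−1.4814) + 2·e^(−1.5348) + 2·e^(−2.5028) = 0.55233 + 0.68196 + 0.43100 + 0.16371 = 1.8290.
⟨E⟩ = Σ Eᵢ gᵢe^(−Eᵢ/kT) / Z = (111·0.55233 + 277·0.68196 + 287·0.43100 + 468·0.16371) / 1.8290 = 246 meV.

246 meV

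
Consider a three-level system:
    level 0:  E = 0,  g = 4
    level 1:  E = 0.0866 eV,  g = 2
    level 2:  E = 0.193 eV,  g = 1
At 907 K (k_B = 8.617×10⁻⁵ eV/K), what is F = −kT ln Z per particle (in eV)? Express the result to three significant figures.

k_BT = 8.617×10⁻⁵ × 907 K = 0.078156 eV.
Eᵢ/kT = 0, 1.1080, 2.4694.
Z = Σ gᵢe^(−Eᵢ/kT) = 4·e^(−0) + 2·e^(−1.1080) + 1·e^(−2.4694) = 4.0000 + 0.66044 + 0.084636 = 4.7451.
F = −kT ln Z = −0.078156 × ln(4.7451) = −0.078156 × 1.5571 = -0.122 eV.

-0.122 eV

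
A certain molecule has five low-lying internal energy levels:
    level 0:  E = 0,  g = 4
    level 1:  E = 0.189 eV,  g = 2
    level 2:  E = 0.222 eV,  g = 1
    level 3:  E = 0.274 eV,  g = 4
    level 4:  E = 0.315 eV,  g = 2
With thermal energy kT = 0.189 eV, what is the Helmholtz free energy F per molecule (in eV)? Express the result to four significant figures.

Eᵢ/kT = 0, 1.00000, 1.17460, 1.44974, 1.66667.
Z = Σ gᵢe^(−Eᵢ/kT) = 4·e^(−0) + 2·e^(−1.00000) + 1·e^(−1.17460) + 4·e^(−1.44974) + 2·e^(−1.66667) = 4.00000 + 0.735759 + 0.308943 + 0.938525 + 0.377750 = 6.36098.
F = −kT ln Z = −0.189 × ln(6.36098) = −0.189 × 1.85018 = -0.3497 eV.

-0.3497 eV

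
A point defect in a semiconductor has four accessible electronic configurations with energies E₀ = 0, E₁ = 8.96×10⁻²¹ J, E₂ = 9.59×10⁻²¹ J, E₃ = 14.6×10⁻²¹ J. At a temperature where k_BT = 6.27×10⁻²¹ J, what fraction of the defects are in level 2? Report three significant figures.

Eᵢ/kT = 0, 1.4290, 1.5295, 2.3285.
Z = Σ e^(−Eᵢ/kT) = e^(−0) + e^(−1.4290) + e^(−1.5295) + e^(−2.3285) = 1.0000 + 0.23955 + 0.21664 + 0.097442 = 1.5536.
P₂ = e^(−E₂/kT) / Z = 0.21664/1.5536 = 0.139.

0.139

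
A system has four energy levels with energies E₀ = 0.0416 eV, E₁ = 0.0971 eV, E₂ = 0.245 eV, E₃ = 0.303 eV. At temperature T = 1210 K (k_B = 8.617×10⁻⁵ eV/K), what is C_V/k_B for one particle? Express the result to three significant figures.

k_BT = 8.617×10⁻⁵ × 1210 K = 0.10427 eV.
Eᵢ/kT = 0.39896, 0.93124, 2.3497, 2.9059.
Z = Σ e^(−Eᵢ/kT) = e^(−0.39896) + e^(−0.93124) + e^(−2.3497) + e^(−2.9059) = 0.67102 + 0.39406 + 0.095398 + 0.054700 = 1.2152.
⟨E⟩ = 0.087331 eV, ⟨E²⟩ = 0.012858 eV².
C_V/k_B = (⟨E²⟩ − ⟨E⟩²)/(kT)² = (0.012858 − 0.0076267)/0.010872 = 0.481.

0.481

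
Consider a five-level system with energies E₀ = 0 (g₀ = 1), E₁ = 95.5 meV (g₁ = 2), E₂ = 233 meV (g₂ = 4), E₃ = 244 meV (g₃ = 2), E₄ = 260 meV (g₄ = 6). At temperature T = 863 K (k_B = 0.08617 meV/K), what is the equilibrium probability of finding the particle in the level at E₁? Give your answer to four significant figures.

0.2789

k_BT = 0.08617 × 863 K = 74.3647 meV.
Eᵢ/kT = 0, 1.28421, 3.13321, 3.28113, 3.49628.
Z = Σ gᵢe^(−Eᵢ/kT) = 1·e^(−0) + 2·e^(−1.28421) + 4·e^(−3.13321) + 2·e^(−3.28113) + 6·e^(−3.49628) = 1.00000 + 0.553738 + 0.174311 + 0.0751715 + 0.181860 = 1.98508.
P₁ = g₁ e^(−E₁/kT) / Z = 0.553738/1.98508 = 0.2789.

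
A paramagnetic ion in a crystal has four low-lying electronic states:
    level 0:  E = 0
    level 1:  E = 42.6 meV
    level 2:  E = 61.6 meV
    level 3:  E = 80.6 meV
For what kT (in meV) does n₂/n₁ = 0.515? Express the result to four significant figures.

28.63 meV

n₂/n₁ = exp[−(E₂−E₁)/kT] = 0.515.
⇒ (E₂−E₁)/kT = ln(1/0.515) = ln(1.94175) = 0.663590.
kT = 19.0 meV / 0.663590 = 28.63 meV.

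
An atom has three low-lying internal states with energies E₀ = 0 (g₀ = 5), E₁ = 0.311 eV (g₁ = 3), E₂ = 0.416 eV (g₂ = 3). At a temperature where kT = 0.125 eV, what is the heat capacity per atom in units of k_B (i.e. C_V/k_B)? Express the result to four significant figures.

Eᵢ/kT = 0, 2.48800, 3.32800.
Z = Σ gᵢe^(−Eᵢ/kT) = 5·e^(−0) + 3·e^(−2.48800) + 3·e^(−3.32800) = 5.00000 + 0.249228 + 0.107594 = 5.35682.
⟨E⟩ = 0.0228249 eV, ⟨E²⟩ = 0.00797588 eV².
C_V/k_B = (⟨E²⟩ − ⟨E⟩²)/(kT)² = (0.00797588 − 0.000520976)/0.0156250 = 0.4771.

0.4771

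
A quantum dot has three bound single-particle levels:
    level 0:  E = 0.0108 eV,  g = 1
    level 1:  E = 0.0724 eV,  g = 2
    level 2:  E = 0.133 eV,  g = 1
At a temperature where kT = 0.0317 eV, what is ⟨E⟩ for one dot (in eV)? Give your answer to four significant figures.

0.02627 eV

Eᵢ/kT = 0.340694, 2.28391, 4.19558.
Z = Σ gᵢe^(−Eᵢ/kT) = 1·e^(−0.340694) + 2·e^(−2.28391) + 1·e^(−4.19558) = 0.711277 + 0.203770 + 0.0150620 = 0.930109.
⟨E⟩ = Σ Eᵢ gᵢe^(−Eᵢ/kT) / Z = (0.0108·0.711277 + 0.0724·0.203770 + 0.133·0.0150620) / 0.930109 = 0.02627 eV.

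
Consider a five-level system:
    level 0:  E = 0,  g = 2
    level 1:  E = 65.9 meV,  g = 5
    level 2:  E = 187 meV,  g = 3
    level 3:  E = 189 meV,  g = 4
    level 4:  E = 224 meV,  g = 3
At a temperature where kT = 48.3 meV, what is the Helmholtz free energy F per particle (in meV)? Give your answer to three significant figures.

Eᵢ/kT = 0, 1.3644, 3.8716, 3.9130, 4.6377.
Z = Σ gᵢe^(−Eᵢ/kT) = 2·e^(−0) + 5·e^(−1.3644) + 3·e^(−3.8716) + 4·e^(−3.9130) + 3·e^(−4.6377) = 2.0000 + 1.2777 + 0.062475 + 0.079922 + 0.029040 = 3.4491.
F = −kT ln Z = −48.3 × ln(3.4491) = −48.3 × 1.2381 = -59.8 meV.

-59.8 meV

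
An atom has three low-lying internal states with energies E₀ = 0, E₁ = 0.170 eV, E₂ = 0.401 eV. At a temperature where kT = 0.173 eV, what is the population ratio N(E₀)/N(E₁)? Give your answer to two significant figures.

n₀/n₁ = exp[−(E₀−E₁)/kT] = exp(−(-0.170 eV)/(0.173 eV)) = exp(0.9827) = 2.7.

2.7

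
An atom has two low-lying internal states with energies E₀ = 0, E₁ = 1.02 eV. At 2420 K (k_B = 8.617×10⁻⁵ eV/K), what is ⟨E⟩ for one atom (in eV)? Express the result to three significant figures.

k_BT = 8.617×10⁻⁵ × 2420 K = 0.20853 eV.
Eᵢ/kT = 0, 4.8914.
Z = Σ e^(−Eᵢ/kT) = e^(−0) + e^(−4.8914) = 1.0000 + 0.0075109 = 1.0075.
⟨E⟩ = Σ Eᵢ e^(−Eᵢ/kT) / Z = (0·1.0000 + 1.02·0.0075109) / 1.0075 = 0.00760 eV.

0.00760 eV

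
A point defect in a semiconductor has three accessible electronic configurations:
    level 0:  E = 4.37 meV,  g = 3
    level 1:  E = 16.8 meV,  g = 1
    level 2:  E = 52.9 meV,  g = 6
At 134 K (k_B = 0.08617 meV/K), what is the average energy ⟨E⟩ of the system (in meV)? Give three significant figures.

k_BT = 0.08617 × 134 K = 11.547 meV.
Eᵢ/kT = 0.37845, 1.4549, 4.5813.
Z = Σ gᵢe^(−Eᵢ/kT) = 3·e^(−0.37845) + 1·e^(−1.4549) + 6·e^(−4.5813) = 2.0548 + 0.23342 + 0.061449 = 2.3497.
⟨E⟩ = Σ Eᵢ gᵢe^(−Eᵢ/kT) / Z = (4.37·2.0548 + 16.8·0.23342 + 52.9·0.061449) / 2.3497 = 6.87 meV.

6.87 meV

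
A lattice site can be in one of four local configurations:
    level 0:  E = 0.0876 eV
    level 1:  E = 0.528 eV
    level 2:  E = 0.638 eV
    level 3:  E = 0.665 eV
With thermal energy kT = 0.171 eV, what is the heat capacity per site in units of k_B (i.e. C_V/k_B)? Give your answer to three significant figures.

0.991

Eᵢ/kT = 0.51228, 3.0877, 3.7310, 3.8889.
Z = Σ e^(−Eᵢ/kT) = e^(−0.51228) + e^(−3.0877) + e^(−3.7310) + e^(−3.8889) = 0.59913 + 0.045607 + 0.023969 + 0.020468 = 0.68917.
⟨E⟩ = 0.15304 eV, ⟨E²⟩ = 0.052411 eV².
C_V/k_B = (⟨E²⟩ − ⟨E⟩²)/(kT)² = (0.052411 − 0.023421)/0.029241 = 0.991.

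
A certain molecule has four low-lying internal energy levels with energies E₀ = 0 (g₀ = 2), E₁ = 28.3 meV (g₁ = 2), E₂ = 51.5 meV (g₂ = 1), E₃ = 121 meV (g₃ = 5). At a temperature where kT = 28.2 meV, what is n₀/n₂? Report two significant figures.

n₀/n₂ = (g₀/g₂) exp[−(E₀−E₂)/kT] = (2/1) × exp(−(-51.5 meV)/(28.2 meV)) = (2/1) × exp(1.826) = 12.

12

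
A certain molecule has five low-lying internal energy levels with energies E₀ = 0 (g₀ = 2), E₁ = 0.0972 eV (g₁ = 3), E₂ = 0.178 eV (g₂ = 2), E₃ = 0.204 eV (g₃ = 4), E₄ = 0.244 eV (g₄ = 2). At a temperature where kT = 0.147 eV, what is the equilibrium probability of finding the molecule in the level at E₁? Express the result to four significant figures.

0.2804

Eᵢ/kT = 0, 0.661224, 1.21088, 1.38776, 1.65986.
Z = Σ gᵢe^(−Eᵢ/kT) = 2·e^(−0) + 3·e^(−0.661224) + 2·e^(−1.21088) + 4·e^(−1.38776) + 2·e^(−1.65986) = 2.00000 + 1.54866 + 0.595870 + 0.998535 + 0.380331 = 5.52340.
P₁ = g₁ e^(−E₁/kT) / Z = 1.54866/5.52340 = 0.2804.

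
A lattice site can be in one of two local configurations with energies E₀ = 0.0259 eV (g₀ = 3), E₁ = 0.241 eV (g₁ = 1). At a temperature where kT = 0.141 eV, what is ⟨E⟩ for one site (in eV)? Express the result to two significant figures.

0.040 eV

Eᵢ/kT = 0.1837, 1.709.
Z = Σ gᵢe^(−Eᵢ/kT) = 3·e^(−0.1837) + 1·e^(−1.709) = 2.497 + 0.1810 = 2.678.
⟨E⟩ = Σ Eᵢ gᵢe^(−Eᵢ/kT) / Z = (0.0259·2.497 + 0.241·0.1810) / 2.678 = 0.040 eV.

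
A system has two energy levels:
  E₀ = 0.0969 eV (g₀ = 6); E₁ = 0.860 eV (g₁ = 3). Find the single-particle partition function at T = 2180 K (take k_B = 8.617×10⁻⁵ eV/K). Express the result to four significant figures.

k_BT = 8.617×10⁻⁵ × 2180 K = 0.187851 eV.
Eᵢ/kT = 0.515834, 4.57810.
Z = Σ gᵢe^(−Eᵢ/kT) = 6·e^(−0.515834) + 3·e^(−4.57810) = 3.58201 + 0.0308232 = 3.61283.

Z = 3.613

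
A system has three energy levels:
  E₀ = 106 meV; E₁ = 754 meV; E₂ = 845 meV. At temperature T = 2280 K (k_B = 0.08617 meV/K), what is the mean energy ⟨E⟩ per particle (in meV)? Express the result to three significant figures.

k_BT = 0.08617 × 2280 K = 196.47 meV.
Eᵢ/kT = 0.53952, 3.8377, 4.3009.
Z = Σ e^(−Eᵢ/kT) = e^(−0.53952) + e^(−3.8377) + e^(−4.3009) = 0.58303 + 0.021543 + 0.013556 = 0.61813.
⟨E⟩ = Σ Eᵢ e^(−Eᵢ/kT) / Z = (106·0.58303 + 754·0.021543 + 845·0.013556) / 0.61813 = 145 meV.

145 meV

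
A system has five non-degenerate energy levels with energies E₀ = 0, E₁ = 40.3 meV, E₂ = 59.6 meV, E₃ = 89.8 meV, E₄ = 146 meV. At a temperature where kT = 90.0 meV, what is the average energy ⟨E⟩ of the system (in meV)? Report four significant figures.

43.53 meV

Eᵢ/kT = 0, 0.447778, 0.662222, 0.997778, 1.62222.
Z = Σ e^(−Eᵢ/kT) = e^(−0) + e^(−0.447778) + e^(−0.662222) + e^(−0.997778) + e^(−1.62222) = 1.00000 + 0.639047 + 0.515704 + 0.368698 + 0.197460 = 2.72091.
⟨E⟩ = Σ Eᵢ e^(−Eᵢ/kT) / Z = (0·1.00000 + 40.3·0.639047 + 59.6·0.515704 + 89.8·0.368698 + 146·0.197460) / 2.72091 = 43.53 meV.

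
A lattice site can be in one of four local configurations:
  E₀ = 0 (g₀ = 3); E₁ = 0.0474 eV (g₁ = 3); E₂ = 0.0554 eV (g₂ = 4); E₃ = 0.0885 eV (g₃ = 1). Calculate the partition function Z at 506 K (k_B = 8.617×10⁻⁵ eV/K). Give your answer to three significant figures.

k_BT = 8.617×10⁻⁵ × 506 K = 0.043602 eV.
Eᵢ/kT = 0, 1.0871, 1.2706, 2.0297.
Z = Σ gᵢe^(−Eᵢ/kT) = 3·e^(−0) + 3·e^(−1.0871) + 4·e^(−1.2706) + 1·e^(−2.0297) = 3.0000 + 1.0116 + 1.1227 + 0.13137 = 5.2657.

Z = 5.27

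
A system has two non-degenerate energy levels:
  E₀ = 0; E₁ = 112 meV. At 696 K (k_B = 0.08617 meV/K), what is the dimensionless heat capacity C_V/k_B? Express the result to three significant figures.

0.404

k_BT = 0.08617 × 696 K = 59.974 meV.
Eᵢ/kT = 0, 1.8675.
Z = Σ e^(−Eᵢ/kT) = e^(−0) + e^(−1.8675) = 1.0000 + 0.15451 = 1.1545.
⟨E⟩ = 14.989 meV, ⟨E²⟩ = 1678.8 meV².
C_V/k_B = (⟨E²⟩ − ⟨E⟩²)/(kT)² = (1678.8 − 224.67)/3596.9 = 0.404.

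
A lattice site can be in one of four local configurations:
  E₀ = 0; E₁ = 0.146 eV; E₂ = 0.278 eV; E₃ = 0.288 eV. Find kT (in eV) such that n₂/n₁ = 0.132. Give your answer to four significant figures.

n₂/n₁ = exp[−(E₂−E₁)/kT] = 0.132.
⇒ (E₂−E₁)/kT = ln(1/0.132) = ln(7.57576) = 2.02495.
kT = 0.132 eV / 2.02495 = 0.06519 eV.

0.06519 eV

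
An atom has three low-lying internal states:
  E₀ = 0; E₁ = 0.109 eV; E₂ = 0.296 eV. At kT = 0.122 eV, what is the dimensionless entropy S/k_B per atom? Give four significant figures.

Eᵢ/kT = 0, 0.893443, 2.42623.
Z = Σ e^(−Eᵢ/kT) = e^(−0) + e^(−0.893443) + e^(−2.42623) = 1.00000 + 0.409244 + 0.0883694 = 1.49761.
⟨E⟩ = Σ EᵢPᵢ = 0.0472519 eV.
S/k_B = ln Z + ⟨E⟩/kT = ln(1.49761) + 0.0472519/0.122 = 0.403871 + 0.387311 = 0.7912.

0.7912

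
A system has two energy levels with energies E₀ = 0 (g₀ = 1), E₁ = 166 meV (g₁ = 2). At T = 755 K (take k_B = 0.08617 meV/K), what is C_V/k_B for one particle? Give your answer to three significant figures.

0.760

k_BT = 0.08617 × 755 K = 65.058 meV.
Eᵢ/kT = 0, 2.5516.
Z = Σ gᵢe^(−Eᵢ/kT) = 1·e^(−0) + 2·e^(−2.5516) = 1.0000 + 0.15591 = 1.1559.
⟨E⟩ = 22.390 meV, ⟨E²⟩ = 3716.8 meV².
C_V/k_B = (⟨E²⟩ − ⟨E⟩²)/(kT)² = (3716.8 − 501.31)/4232.5 = 0.760.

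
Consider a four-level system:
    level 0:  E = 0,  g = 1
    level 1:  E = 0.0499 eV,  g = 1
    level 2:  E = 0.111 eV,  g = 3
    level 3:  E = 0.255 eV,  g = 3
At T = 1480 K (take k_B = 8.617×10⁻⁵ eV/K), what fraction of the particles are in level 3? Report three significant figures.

k_BT = 8.617×10⁻⁵ × 1480 K = 0.12753 eV.
Eᵢ/kT = 0, 0.39128, 0.87038, 1.9995.
Z = Σ gᵢe^(−Eᵢ/kT) = 1·e^(−0) + 1·e^(−0.39128) + 3·e^(−0.87038) + 3·e^(−1.9995) = 1.0000 + 0.67619 + 1.2564 + 0.40621 = 3.3388.
P₃ = g₃ e^(−E₃/kT) / Z = 0.40621/3.3388 = 0.122.

0.122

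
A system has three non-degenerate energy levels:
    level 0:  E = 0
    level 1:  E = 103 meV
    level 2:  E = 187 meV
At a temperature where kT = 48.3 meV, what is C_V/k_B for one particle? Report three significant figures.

Eᵢ/kT = 0, 2.1325, 3.8716.
Z = Σ e^(−Eᵢ/kT) = e^(−0) + e^(−2.1325) + e^(−3.8716) = 1.0000 + 0.11854 + 0.020825 = 1.1394.
⟨E⟩ = 14.134 meV, ⟨E²⟩ = 1742.9 meV².
C_V/k_B = (⟨E²⟩ − ⟨E⟩²)/(kT)² = (1742.9 − 199.77)/2332.9 = 0.661.

0.661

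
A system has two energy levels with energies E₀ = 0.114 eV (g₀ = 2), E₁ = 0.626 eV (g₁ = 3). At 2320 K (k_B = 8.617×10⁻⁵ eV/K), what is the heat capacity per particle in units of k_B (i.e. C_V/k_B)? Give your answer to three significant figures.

0.610

k_BT = 8.617×10⁻⁵ × 2320 K = 0.19991 eV.
Eᵢ/kT = 0.57026, 3.1314.
Z = Σ gᵢe^(−Eᵢ/kT) = 2·e^(−0.57026) + 3·e^(−3.1314) = 1.1308 + 0.13097 = 1.2618.
⟨E⟩ = 0.16714 eV, ⟨E²⟩ = 0.052322 eV².
C_V/k_B = (⟨E²⟩ − ⟨E⟩²)/(kT)² = (0.052322 − 0.027936)/0.039964 = 0.610.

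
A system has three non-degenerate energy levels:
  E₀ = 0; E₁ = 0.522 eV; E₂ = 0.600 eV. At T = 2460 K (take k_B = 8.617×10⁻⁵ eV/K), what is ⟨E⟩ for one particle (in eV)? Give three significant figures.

k_BT = 8.617×10⁻⁵ × 2460 K = 0.21198 eV.
Eᵢ/kT = 0, 2.4625, 2.8305.
Z = Σ e^(−Eᵢ/kT) = e^(−0) + e^(−2.4625) + e^(−2.8305) = 1.0000 + 0.085222 + 0.058983 = 1.1442.
⟨E⟩ = Σ Eᵢ e^(−Eᵢ/kT) / Z = (0·1.0000 + 0.522·0.085222 + 0.600·0.058983) / 1.1442 = 0.0698 eV.

0.0698 eV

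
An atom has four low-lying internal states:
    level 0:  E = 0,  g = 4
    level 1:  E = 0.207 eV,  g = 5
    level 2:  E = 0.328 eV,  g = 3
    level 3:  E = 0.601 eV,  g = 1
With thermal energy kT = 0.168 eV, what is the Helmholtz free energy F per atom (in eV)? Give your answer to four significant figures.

Eᵢ/kT = 0, 1.23214, 1.95238, 3.57738.
Z = Σ gᵢe^(−Eᵢ/kT) = 4·e^(−0) + 5·e^(−1.23214) + 3·e^(−1.95238) + 1·e^(−3.57738) = 4.00000 + 1.45834 + 0.425808 + 0.0279488 = 5.91210.
F = −kT ln Z = −0.168 × ln(5.91210) = −0.168 × 1.77700 = -0.2985 eV.

-0.2985 eV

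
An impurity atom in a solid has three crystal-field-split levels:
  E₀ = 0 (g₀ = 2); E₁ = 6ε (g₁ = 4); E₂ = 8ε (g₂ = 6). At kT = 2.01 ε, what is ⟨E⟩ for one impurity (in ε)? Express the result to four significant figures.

0.9116 ε

Eᵢ/kT = 0, 2.98507, 3.98010.
Z = Σ gᵢe^(−Eᵢ/kT) = 2·e^(−0) + 4·e^(−2.98507) + 6·e^(−3.98010) = 2.00000 + 0.202144 + 0.112103 = 2.31425.
⟨E⟩ = Σ Eᵢ gᵢe^(−Eᵢ/kT) / Z = (0·2.00000 + 6·0.202144 + 8·0.112103) / 2.31425 = 0.9116 ε.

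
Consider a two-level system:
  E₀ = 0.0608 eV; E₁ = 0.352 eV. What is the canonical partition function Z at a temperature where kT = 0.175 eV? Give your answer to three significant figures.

Eᵢ/kT = 0.34743, 2.0114.
Z = Σ e^(−Eᵢ/kT) = e^(−0.34743) + e^(−2.0114) = 0.70650 + 0.13380 = 0.84030.

Z = 0.840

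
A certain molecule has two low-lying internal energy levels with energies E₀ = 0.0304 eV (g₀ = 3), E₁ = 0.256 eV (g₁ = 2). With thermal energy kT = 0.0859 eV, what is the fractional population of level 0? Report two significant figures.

0.95

Eᵢ/kT = 0.3539, 2.980.
Z = Σ gᵢe^(−Eᵢ/kT) = 3·e^(−0.3539) + 2·e^(−2.980) = 2.106 + 0.1016 = 2.208.
P₀ = g₀ e^(−E₀/kT) / Z = 2.106/2.208 = 0.95.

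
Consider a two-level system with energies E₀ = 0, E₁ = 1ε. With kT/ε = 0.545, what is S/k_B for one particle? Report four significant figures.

0.4007

Eᵢ/kT = 0, 1.83486.
Z = Σ e^(−Eᵢ/kT) = e^(−0) + e^(−1.83486) = 1.00000 + 0.159636 = 1.15964.
⟨E⟩ = Σ EᵢPᵢ = 0.137660 ε.
S/k_B = ln Z + ⟨E⟩/kT = ln(1.15964) + 0.137660/0.545 = 0.148110 + 0.252587 = 0.4007.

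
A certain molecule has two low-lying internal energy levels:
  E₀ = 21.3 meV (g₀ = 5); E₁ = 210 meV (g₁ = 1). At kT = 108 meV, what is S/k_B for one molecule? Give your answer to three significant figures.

1.70

Eᵢ/kT = 0.19722, 1.9444.
Z = Σ gᵢe^(−Eᵢ/kT) = 5·e^(−0.19722) + 1·e^(−1.9444) = 4.1050 + 0.14307 = 4.2481.
⟨E⟩ = Σ EᵢPᵢ = 27.655 meV.
S/k_B = ln Z + ⟨E⟩/kT = ln(4.2481) + 27.655/108 = 1.4465 + 0.25606 = 1.70.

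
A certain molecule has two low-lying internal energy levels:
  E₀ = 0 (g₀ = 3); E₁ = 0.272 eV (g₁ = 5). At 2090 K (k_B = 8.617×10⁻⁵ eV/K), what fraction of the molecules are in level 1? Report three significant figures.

k_BT = 8.617×10⁻⁵ × 2090 K = 0.18010 eV.
Eᵢ/kT = 0, 1.5103.
Z = Σ gᵢe^(−Eᵢ/kT) = 3·e^(−0) + 5·e^(−1.5103) = 3.0000 + 1.1042 = 4.1042.
P₁ = g₁ e^(−E₁/kT) / Z = 1.1042/4.1042 = 0.269.

0.269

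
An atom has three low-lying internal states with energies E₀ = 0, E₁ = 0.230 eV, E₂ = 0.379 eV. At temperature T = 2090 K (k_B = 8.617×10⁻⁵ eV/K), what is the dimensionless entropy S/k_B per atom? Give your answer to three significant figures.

0.774

k_BT = 8.617×10⁻⁵ × 2090 K = 0.18010 eV.
Eᵢ/kT = 0, 1.2771, 2.1044.
Z = Σ e^(−Eᵢ/kT) = e^(−0) + e^(−1.2771) + e^(−2.1044) = 1.0000 + 0.27884 + 0.12192 = 1.4008.
⟨E⟩ = Σ EᵢPᵢ = 0.078770 eV.
S/k_B = ln Z + ⟨E⟩/kT = ln(1.4008) + 0.078770/0.18010 = 0.33704 + 0.43737 = 0.774.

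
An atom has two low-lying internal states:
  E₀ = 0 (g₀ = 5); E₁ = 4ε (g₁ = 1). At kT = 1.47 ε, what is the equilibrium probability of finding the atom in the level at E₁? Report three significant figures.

Eᵢ/kT = 0, 2.7211.
Z = Σ gᵢe^(−Eᵢ/kT) = 5·e^(−0) + 1·e^(−2.7211) = 5.0000 + 0.065802 = 5.0658.
P₁ = g₁ e^(−E₁/kT) / Z = 0.065802/5.0658 = 0.0130.

0.0130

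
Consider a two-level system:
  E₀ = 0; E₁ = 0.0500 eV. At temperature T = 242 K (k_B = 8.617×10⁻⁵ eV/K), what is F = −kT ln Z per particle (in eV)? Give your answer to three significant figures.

k_BT = 8.617×10⁻⁵ × 242 K = 0.020853 eV.
Eᵢ/kT = 0, 2.3977.
Z = Σ e^(−Eᵢ/kT) = e^(−0) + e^(−2.3977) = 1.0000 + 0.090927 = 1.0909.
F = −kT ln Z = −0.020853 × ln(1.0909) = −0.020853 × 0.087003 = -0.00181 eV.

-0.00181 eV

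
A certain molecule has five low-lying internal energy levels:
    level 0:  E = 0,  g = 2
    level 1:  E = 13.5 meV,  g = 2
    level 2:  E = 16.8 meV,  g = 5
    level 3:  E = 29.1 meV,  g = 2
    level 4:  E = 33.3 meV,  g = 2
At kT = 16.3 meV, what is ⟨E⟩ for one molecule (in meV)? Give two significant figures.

Eᵢ/kT = 0, 0.8282, 1.031, 1.785, 2.043.
Z = Σ gᵢe^(−Eᵢ/kT) = 2·e^(−0) + 2·e^(−0.8282) + 5·e^(−1.031) + 2·e^(−1.785) + 2·e^(−2.043) = 2.000 + 0.8737 + 1.783 + 0.3356 + 0.2593 = 5.252.
⟨E⟩ = Σ Eᵢ gᵢe^(−Eᵢ/kT) / Z = (0·2.000 + 13.5·0.8737 + 16.8·1.783 + 29.1·0.3356 + 33.3·0.2593) / 5.252 = 11 meV.

11 meV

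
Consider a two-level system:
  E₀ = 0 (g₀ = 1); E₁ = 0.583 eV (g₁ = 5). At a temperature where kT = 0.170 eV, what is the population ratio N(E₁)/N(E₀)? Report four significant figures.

n₁/n₀ = (g₁/g₀) exp[−(E₁−E₀)/kT] = (5/1) × exp(−(0.583 eV)/(0.170 eV)) = (5/1) × exp(-3.42941) = 0.1620.

0.1620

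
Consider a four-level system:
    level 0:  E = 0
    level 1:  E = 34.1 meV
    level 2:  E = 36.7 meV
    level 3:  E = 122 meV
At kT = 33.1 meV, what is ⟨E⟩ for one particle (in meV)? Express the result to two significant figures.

16 meV

Eᵢ/kT = 0, 1.030, 1.109, 3.686.
Z = Σ e^(−Eᵢ/kT) = e^(−0) + e^(−1.030) + e^(−1.109) + e^(−3.686) = 1.000 + 0.3570 + 0.3299 + 0.02507 = 1.712.
⟨E⟩ = Σ Eᵢ e^(−Eᵢ/kT) / Z = (0·1.000 + 34.1·0.3570 + 36.7·0.3299 + 122·0.02507) / 1.712 = 16 meV.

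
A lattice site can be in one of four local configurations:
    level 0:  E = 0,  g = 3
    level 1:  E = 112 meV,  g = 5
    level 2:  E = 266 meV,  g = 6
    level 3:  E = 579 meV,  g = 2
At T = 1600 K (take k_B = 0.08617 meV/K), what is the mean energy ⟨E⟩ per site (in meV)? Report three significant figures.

81.3 meV

k_BT = 0.08617 × 1600 K = 137.87 meV.
Eᵢ/kT = 0, 0.81236, 1.9294, 4.1996.
Z = Σ gᵢe^(−Eᵢ/kT) = 3·e^(−0) + 5·e^(−0.81236) + 6·e^(−1.9294) + 2·e^(−4.1996) = 3.0000 + 2.2190 + 0.87141 + 0.030003 = 6.1204.
⟨E⟩ = Σ Eᵢ gᵢe^(−Eᵢ/kT) / Z = (0·3.0000 + 112·2.2190 + 266·0.87141 + 579·0.030003) / 6.1204 = 81.3 meV.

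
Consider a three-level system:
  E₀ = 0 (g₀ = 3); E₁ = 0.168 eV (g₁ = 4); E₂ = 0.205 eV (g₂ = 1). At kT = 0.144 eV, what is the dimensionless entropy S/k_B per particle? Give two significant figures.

Eᵢ/kT = 0, 1.167, 1.424.
Z = Σ gᵢe^(−Eᵢ/kT) = 3·e^(−0) + 4·e^(−1.167) + 1·e^(−1.424) = 3.000 + 1.245 + 0.2407 = 4.486.
⟨E⟩ = Σ EᵢPᵢ = 0.05762 eV.
S/k_B = ln Z + ⟨E⟩/kT = ln(4.486) + 0.05762/0.144 = 1.501 + 0.4001 = 1.9.

1.9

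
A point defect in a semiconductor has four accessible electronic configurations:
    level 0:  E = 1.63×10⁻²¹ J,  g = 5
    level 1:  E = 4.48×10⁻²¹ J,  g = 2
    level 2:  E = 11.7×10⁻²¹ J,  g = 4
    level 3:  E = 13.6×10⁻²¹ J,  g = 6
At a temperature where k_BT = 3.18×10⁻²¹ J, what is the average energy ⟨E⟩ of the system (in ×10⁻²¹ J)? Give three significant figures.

2.56 ×10⁻²¹ J

Eᵢ/kT = 0.51258, 1.4088, 3.6792, 4.2767.
Z = Σ gᵢe^(−Eᵢ/kT) = 5·e^(−0.51258) + 2·e^(−1.4088) + 4·e^(−3.6792) + 6·e^(−4.2767) = 2.9947 + 0.48887 + 0.10097 + 0.083331 = 3.6679.
⟨E⟩ = Σ Eᵢ gᵢe^(−Eᵢ/kT) / Z = (1.63·2.9947 + 4.48·0.48887 + 11.7·0.10097 + 13.6·0.083331) / 3.6679 = 2.56 ×10⁻²¹ J.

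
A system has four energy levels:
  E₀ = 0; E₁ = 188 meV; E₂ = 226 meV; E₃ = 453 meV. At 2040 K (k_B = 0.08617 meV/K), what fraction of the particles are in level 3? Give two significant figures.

0.045

k_BT = 0.08617 × 2040 K = 175.8 meV.
Eᵢ/kT = 0, 1.069, 1.286, 2.577.
Z = Σ e^(−Eᵢ/kT) = e^(−0) + e^(−1.069) + e^(−1.286) + e^(−2.577) = 1.000 + 0.3434 + 0.2764 + 0.07600 = 1.696.
P₃ = e^(−E₃/kT) / Z = 0.07600/1.696 = 0.045.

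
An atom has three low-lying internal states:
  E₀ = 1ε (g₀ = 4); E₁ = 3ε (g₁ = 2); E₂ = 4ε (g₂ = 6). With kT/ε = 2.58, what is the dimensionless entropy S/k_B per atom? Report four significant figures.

Eᵢ/kT = 0.387597, 1.16279, 1.55039.
Z = Σ gᵢe^(−Eᵢ/kT) = 4·e^(−0.387597) + 2·e^(−1.16279) + 6·e^(−1.55039) = 2.71474 + 0.625226 + 1.27299 = 4.61296.
⟨E⟩ = Σ EᵢPᵢ = 2.09895 ε.
S/k_B = ln Z + ⟨E⟩/kT = ln(4.61296) + 2.09895/2.58 = 1.52887 + 0.813547 = 2.342.

2.342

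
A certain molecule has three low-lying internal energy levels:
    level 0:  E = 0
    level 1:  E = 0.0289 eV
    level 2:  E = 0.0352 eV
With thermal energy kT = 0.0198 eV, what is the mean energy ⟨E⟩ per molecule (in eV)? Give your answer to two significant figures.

0.0090 eV

Eᵢ/kT = 0, 1.460, 1.778.
Z = Σ e^(−Eᵢ/kT) = e^(−0) + e^(−1.460) + e^(−1.778) = 1.000 + 0.2322 + 0.1690 = 1.401.
⟨E⟩ = Σ Eᵢ e^(−Eᵢ/kT) / Z = (0·1.000 + 0.0289·0.2322 + 0.0352·0.1690) / 1.401 = 0.0090 eV.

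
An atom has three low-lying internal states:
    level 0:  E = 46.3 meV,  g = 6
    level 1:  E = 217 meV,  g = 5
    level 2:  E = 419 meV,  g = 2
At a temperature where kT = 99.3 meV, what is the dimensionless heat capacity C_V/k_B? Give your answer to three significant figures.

0.415

Eᵢ/kT = 0.46626, 2.1853, 4.2195.
Z = Σ gᵢe^(−Eᵢ/kT) = 6·e^(−0.46626) + 5·e^(−2.1853) + 2·e^(−4.2195) = 3.7641 + 0.56222 + 0.029412 = 4.3557.
⟨E⟩ = 70.850 meV, ⟨E²⟩ = 9116.1 meV².
C_V/k_B = (⟨E²⟩ − ⟨E⟩²)/(kT)² = (9116.1 − 5019.7)/9860.5 = 0.415.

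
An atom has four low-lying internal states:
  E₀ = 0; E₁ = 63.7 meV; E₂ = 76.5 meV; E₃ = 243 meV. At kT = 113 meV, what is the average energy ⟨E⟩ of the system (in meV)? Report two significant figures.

Eᵢ/kT = 0, 0.5637, 0.6770, 2.150.
Z = Σ e^(−Eᵢ/kT) = e^(−0) + e^(−0.5637) + e^(−0.6770) + e^(−2.150) = 1.000 + 0.5691 + 0.5081 + 0.1165 = 2.194.
⟨E⟩ = Σ Eᵢ e^(−Eᵢ/kT) / Z = (0·1.000 + 63.7·0.5691 + 76.5·0.5081 + 243·0.1165) / 2.194 = 47 meV.

47 meV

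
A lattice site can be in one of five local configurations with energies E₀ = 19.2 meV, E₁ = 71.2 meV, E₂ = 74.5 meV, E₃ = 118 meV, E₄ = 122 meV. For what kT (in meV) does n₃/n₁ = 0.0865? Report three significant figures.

19.1 meV

n₃/n₁ = exp[−(E₃−E₁)/kT] = 0.0865.
⇒ (E₃−E₁)/kT = ln(1/0.0865) = ln(11.561) = 2.4476.
kT = 46.8 meV / 2.4476 = 19.1 meV.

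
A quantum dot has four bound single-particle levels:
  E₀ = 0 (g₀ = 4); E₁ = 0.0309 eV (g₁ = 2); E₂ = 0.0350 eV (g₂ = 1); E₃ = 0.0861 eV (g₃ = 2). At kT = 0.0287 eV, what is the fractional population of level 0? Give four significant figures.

Eᵢ/kT = 0, 1.07666, 1.21951, 3.00000.
Z = Σ gᵢe^(−Eᵢ/kT) = 4·e^(−0) + 2·e^(−1.07666) + 1·e^(−1.21951) + 2·e^(−3.00000) = 4.00000 + 0.681463 + 0.295375 + 0.0995741 = 5.07641.
P₀ = g₀ e^(−E₀/kT) / Z = 4.00000/5.07641 = 0.7880.

0.7880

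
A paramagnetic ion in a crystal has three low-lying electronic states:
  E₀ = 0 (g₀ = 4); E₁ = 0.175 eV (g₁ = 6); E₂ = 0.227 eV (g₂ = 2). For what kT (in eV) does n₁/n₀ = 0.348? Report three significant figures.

n₁/n₀ = (g₁/g₀) exp[−(E₁−E₀)/kT] = 0.348.
⇒ (E₁−E₀)/kT = ln((6/4)/0.348) = ln(4.3103) = 1.4610.
kT = 0.175 eV / 1.4610 = 0.120 eV.

0.120 eV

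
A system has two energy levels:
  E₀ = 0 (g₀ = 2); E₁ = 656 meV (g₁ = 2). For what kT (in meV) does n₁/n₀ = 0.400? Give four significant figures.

n₁/n₀ = (g₁/g₀) exp[−(E₁−E₀)/kT] = 0.400.
⇒ (E₁−E₀)/kT = ln((2/2)/0.400) = ln(2.50000) = 0.916291.
kT = 656 meV / 0.916291 = 715.9 meV.

715.9 meV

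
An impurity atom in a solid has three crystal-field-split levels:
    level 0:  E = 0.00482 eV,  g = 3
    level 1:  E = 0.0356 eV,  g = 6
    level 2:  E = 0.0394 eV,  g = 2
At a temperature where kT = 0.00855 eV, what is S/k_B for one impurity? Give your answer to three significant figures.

1.39

Eᵢ/kT = 0.56374, 4.1637, 4.6082.
Z = Σ gᵢe^(−Eᵢ/kT) = 3·e^(−0.56374) + 6·e^(−4.1637) + 2·e^(−4.6082) = 1.7072 + 0.093299 + 0.019939 = 1.8204.
⟨E⟩ = Σ EᵢPᵢ = 0.0067764 eV.
S/k_B = ln Z + ⟨E⟩/kT = ln(1.8204) + 0.0067764/0.00855 = 0.59906 + 0.79256 = 1.39.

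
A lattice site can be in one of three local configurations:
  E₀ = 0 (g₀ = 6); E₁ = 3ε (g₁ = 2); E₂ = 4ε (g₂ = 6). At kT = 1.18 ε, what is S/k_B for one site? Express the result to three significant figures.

2.02

Eᵢ/kT = 0, 2.5424, 3.3898.
Z = Σ gᵢe^(−Eᵢ/kT) = 6·e^(−0) + 2·e^(−2.5424) + 6·e^(−3.3898) = 6.0000 + 0.15735 + 0.20229 = 6.3596.
⟨E⟩ = Σ EᵢPᵢ = 0.20146 ε.
S/k_B = ln Z + ⟨E⟩/kT = ln(6.3596) + 0.20146/1.18 = 1.8500 + 0.17073 = 2.02.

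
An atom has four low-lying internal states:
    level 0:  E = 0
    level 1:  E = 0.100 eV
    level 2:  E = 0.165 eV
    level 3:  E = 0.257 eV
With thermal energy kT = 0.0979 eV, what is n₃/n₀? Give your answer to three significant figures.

0.0724

n₃/n₀ = exp[−(E₃−E₀)/kT] = exp(−(0.257 eV)/(0.0979 eV)) = exp(-2.6251) = 0.0724.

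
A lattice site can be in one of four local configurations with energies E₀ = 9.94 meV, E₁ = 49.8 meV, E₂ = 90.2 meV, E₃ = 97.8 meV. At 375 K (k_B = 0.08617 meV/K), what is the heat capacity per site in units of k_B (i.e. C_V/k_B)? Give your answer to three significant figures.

k_BT = 0.08617 × 375 K = 32.314 meV.
Eᵢ/kT = 0.30761, 1.5411, 2.7914, 3.0266.
Z = Σ e^(−Eᵢ/kT) = e^(−0.30761) + e^(−1.5411) + e^(−2.7914) + e^(−3.0266) = 0.73520 + 0.21415 + 0.061335 + 0.048480 = 1.0592.
⟨E⟩ = 26.668 meV, ⟨E²⟩ = 1478.9 meV².
C_V/k_B = (⟨E²⟩ − ⟨E⟩²)/(kT)² = (1478.9 − 711.18)/1044.2 = 0.735.

0.735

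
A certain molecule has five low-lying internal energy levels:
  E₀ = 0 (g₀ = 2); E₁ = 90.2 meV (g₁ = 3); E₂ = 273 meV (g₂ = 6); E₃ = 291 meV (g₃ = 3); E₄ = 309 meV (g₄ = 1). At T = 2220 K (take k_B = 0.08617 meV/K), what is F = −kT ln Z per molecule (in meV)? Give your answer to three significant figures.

k_BT = 0.08617 × 2220 K = 191.30 meV.
Eᵢ/kT = 0, 0.47151, 1.4271, 1.5212, 1.6153.
Z = Σ gᵢe^(−Eᵢ/kT) = 2·e^(−0) + 3·e^(−0.47151) + 6·e^(−1.4271) + 3·e^(−1.5212) + 1·e^(−1.6153) = 2.0000 + 1.8722 + 1.4400 + 0.65535 + 0.19883 = 6.1664.
F = −kT ln Z = −191.30 × ln(6.1664) = −191.30 × 1.8191 = -348 meV.

-348 meV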